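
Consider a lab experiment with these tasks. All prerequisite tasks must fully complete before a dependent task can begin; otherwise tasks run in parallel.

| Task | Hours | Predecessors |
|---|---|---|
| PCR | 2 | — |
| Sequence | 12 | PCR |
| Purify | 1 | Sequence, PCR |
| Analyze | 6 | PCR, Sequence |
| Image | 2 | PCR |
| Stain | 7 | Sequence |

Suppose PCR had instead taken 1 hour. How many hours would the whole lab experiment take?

20

Baseline: PCR→Sequence→Stain = 2+12+7 = 21 → 21 hours.
PCR is on the critical path; changing it to 1 makes that path 20 hours.
The critical path is still PCR→Sequence→Stain; finish is now 20 hours.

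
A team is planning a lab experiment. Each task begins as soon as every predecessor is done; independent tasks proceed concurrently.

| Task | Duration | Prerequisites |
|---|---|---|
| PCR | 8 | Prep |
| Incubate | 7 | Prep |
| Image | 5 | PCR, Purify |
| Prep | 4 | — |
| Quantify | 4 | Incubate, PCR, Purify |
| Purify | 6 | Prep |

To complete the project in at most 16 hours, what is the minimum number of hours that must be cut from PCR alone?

1

Current finish: 17 hours; target: 16.
PCR is on every critical path, so each hour cut from PCR cuts the finish by one (this holds down to a finish of 15).
Need 17 − 16 = 1 hour off PCR → PCR becomes 7 hours, finish becomes 16.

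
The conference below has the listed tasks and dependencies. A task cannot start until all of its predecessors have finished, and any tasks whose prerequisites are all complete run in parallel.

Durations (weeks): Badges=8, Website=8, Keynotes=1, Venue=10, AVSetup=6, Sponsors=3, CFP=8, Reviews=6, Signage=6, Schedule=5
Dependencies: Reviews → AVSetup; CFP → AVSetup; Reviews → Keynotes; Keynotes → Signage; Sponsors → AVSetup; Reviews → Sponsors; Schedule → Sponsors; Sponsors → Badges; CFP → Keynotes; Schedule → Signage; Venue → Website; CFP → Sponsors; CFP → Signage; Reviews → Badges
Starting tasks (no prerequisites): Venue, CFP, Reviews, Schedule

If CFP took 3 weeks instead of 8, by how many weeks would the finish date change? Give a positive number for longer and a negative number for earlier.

-1

Baseline: CFP→Sponsors→Badges = 8+3+8 = 19 → 19 weeks.
CFP lies on that path, so at 3 weeks the path becomes 14 weeks.
New critical path: Venue→Website = 10+8 = 18 ⇒ 18 weeks.
Change in finish: 18 − 19 = -1 weeks.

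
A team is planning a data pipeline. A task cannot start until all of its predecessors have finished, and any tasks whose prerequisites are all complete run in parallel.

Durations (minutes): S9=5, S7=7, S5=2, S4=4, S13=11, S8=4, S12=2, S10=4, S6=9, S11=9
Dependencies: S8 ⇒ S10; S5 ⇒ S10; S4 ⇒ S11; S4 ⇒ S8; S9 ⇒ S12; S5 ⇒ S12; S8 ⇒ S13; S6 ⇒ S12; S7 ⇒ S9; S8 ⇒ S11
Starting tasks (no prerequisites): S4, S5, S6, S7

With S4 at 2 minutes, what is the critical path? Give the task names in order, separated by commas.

S4, S8, S13

As given, the longest chain is S4→S8→S13 = 4+4+11 = 19, so the finish is 19 minutes.
S4 lies on that path, so at 2 minutes the path becomes 17 minutes.
No other chain overtakes it, so the finish is 17 minutes.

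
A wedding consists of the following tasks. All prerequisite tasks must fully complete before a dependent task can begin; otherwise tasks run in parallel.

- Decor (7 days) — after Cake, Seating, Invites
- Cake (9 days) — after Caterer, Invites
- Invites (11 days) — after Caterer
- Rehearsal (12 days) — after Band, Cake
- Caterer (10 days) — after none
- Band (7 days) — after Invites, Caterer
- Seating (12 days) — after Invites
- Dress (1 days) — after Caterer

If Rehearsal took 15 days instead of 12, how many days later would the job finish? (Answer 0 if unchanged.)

3

Baseline: Caterer→Invites→Cake→Rehearsal = 10+11+9+12 = 42 → 42 days.
Rehearsal lies on that path, so at 15 days the path becomes 45 days.
The critical path is still Caterer→Invites→Cake→Rehearsal; finish is now 45 days.
Change in finish: 45 − 42 = +3 days.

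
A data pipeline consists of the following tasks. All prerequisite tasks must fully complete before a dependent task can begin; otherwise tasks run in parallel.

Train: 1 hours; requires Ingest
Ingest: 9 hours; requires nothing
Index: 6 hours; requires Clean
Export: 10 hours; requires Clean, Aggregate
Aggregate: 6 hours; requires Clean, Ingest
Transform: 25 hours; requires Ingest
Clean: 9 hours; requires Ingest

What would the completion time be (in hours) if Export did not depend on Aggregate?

With the dependency in place, Ingest→Clean→Aggregate→Export = 9+9+6+10 = 34 sets the finish at 34 hours.
Without Aggregate→Export, Export's earliest start moves from 24 to 18.
After: Ingest→Transform = 9+25 = 34 → 34 hours.

34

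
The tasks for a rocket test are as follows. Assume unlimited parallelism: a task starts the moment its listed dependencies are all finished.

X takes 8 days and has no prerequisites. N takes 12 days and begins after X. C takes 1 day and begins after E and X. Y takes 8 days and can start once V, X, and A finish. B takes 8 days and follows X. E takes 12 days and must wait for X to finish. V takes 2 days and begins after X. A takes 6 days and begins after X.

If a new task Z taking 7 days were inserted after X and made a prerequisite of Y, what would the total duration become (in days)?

23

Originally the schedule takes 22 days.
With Z inserted, Y now waits for max(V, X, A, Z).
New critical path: X→Z→Y = 8+7+8 = 23 ⇒ 23 days.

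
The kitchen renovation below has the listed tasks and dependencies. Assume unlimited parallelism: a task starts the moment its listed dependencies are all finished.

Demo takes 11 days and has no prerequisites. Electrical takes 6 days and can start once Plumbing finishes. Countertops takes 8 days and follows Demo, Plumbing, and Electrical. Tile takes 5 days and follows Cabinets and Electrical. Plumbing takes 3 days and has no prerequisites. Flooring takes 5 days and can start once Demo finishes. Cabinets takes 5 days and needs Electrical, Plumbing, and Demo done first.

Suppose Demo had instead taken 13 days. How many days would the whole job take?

Baseline: Demo→Cabinets→Tile = 11+5+5 = 21 → 21 days.
Demo lies on that path, so at 13 days the path becomes 23 days.
That remains the longest chain; total 23 days.

23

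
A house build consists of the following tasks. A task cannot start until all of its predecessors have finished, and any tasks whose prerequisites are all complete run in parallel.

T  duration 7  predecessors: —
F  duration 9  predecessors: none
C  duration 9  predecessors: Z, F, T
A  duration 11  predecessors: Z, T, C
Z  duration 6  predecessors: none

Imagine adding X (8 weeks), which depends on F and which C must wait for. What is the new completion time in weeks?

Originally the job takes 29 weeks.
With X inserted, C now waits for max(Z, F, T, X).
New critical path: F→X→C→A = 9+8+9+11 = 37 ⇒ 37 weeks.

37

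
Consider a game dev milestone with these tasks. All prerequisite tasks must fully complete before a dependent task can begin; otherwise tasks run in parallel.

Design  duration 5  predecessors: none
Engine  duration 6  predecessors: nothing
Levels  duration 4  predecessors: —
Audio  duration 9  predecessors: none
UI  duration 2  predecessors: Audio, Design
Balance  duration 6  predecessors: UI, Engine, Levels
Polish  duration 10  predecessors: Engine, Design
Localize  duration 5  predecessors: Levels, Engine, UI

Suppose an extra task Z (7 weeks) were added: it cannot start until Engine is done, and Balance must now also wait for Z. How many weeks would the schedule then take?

19

Originally the schedule takes 17 weeks.
With Z inserted, Balance now waits for max(UI, Engine, Levels, Z).
New critical path: Engine→Z→Balance = 6+7+6 = 19 ⇒ 19 weeks.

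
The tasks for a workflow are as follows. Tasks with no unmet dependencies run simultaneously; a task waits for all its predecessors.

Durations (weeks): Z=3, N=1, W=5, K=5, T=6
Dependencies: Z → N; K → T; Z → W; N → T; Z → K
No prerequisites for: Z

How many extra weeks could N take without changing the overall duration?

4

Critical path: Z→K→T = 3+5+6 = 14, so the finish is 14 weeks.
N finishes as early as 4 and must finish by 8.
Float = 14 − 10 = 4.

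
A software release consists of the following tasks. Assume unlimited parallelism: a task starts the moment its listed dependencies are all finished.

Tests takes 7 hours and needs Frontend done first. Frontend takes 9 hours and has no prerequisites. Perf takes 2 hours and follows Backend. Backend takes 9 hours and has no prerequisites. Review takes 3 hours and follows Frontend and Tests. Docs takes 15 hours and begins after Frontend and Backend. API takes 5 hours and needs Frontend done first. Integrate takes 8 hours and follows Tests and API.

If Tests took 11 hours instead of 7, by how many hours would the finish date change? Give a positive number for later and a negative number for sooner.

4

The binding path is Frontend→Tests→Integrate = 9+7+8 = 24; finish at 24 hours.
Tests lies on that path, so at 11 hours the path becomes 28 hours.
No other chain overtakes it, so the finish is 28 hours.
Change in finish: 28 − 24 = +4 hours.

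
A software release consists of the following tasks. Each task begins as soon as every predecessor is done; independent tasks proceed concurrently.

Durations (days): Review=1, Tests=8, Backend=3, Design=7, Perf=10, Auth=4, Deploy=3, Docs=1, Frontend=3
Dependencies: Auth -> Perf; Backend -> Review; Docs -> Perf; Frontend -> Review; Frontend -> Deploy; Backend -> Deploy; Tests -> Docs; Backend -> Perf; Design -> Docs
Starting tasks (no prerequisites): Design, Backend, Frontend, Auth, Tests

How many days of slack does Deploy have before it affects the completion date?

13

Critical path: Tests→Docs→Perf = 8+1+10 = 19, so the finish is 19 days.
Deploy finishes as early as 6 and must finish by 19.
So Deploy can slip 19 − 6 = 13 days.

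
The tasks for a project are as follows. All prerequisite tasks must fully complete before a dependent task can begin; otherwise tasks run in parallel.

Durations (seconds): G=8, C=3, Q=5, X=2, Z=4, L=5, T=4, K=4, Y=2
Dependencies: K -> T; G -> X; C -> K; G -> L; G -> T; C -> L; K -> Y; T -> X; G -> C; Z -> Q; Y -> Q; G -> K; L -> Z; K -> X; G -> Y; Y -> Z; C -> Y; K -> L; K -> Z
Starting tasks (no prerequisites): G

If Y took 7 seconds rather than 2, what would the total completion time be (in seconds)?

Actual critical path: G→C→K→L→Z→Q = 8+3+4+5+4+5 = 29 ⇒ 29 seconds.
Y has 3 seconds of float (longest path through it is 26).
New critical path: G→C→K→Y→Z→Q = 8+3+4+7+4+5 = 31 ⇒ 31 seconds.

31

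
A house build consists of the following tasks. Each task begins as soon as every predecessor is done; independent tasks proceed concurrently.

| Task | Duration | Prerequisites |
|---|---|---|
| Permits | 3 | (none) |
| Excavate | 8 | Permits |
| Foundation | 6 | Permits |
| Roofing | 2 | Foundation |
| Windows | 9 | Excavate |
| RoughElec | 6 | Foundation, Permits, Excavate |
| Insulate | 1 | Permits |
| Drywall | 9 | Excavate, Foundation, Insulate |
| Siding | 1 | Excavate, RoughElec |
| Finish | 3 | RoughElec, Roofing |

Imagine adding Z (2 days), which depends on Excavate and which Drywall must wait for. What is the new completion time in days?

Originally the schedule takes 20 days.
With Z inserted, Drywall now waits for max(Excavate, Foundation, Insulate, Z).
New critical path: Permits→Excavate→Z→Drywall = 3+8+2+9 = 22 ⇒ 22 days.

22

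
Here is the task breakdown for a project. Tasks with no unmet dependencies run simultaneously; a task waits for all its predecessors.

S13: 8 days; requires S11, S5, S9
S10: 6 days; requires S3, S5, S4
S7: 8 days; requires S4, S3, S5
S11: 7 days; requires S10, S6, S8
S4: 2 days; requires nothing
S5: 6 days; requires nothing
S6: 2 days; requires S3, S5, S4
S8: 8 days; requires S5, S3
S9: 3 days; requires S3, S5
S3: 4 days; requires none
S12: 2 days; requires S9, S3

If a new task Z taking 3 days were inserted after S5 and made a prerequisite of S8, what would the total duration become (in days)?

32

Originally the schedule takes 29 days.
With Z inserted, S8 now waits for max(S5, S3, Z).
New critical path: S5→Z→S8→S11→S13 = 6+3+8+7+8 = 32 ⇒ 32 days.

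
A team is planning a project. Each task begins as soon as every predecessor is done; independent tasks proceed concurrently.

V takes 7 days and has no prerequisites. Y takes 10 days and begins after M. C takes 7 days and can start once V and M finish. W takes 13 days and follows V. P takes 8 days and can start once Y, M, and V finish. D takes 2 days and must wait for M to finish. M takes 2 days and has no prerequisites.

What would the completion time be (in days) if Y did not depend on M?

20

Original critical path: V→W = 7+13 = 20 ⇒ 20 days.
Without M→Y, Y's earliest start moves from 2 to 0.
The longest chain is now V→W = 7+13 = 20, so the project takes 20 days.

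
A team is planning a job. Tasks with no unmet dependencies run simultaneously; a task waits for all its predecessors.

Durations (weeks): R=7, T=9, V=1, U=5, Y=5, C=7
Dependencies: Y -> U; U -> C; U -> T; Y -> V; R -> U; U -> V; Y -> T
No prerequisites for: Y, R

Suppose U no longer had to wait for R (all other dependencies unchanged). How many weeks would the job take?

With the dependency in place, R→U→T = 7+5+9 = 21 sets the finish at 21 weeks.
Without R→U, U's earliest start moves from 7 to 5.
After: Y→U→T = 5+5+9 = 19 → 19 weeks.

19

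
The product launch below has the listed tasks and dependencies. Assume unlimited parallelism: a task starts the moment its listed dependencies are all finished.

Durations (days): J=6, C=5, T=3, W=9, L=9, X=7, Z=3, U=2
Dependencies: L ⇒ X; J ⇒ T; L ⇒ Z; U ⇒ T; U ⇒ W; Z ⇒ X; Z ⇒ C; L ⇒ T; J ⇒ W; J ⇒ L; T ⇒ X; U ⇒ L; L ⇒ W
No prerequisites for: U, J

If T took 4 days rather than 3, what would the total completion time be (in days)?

26

The binding path is J→L→T→X = 6+9+3+7 = 25; finish at 25 days.
Since T is critical, the +1 change carries straight to that chain (now 26 days).
That remains the longest chain; total 26 days.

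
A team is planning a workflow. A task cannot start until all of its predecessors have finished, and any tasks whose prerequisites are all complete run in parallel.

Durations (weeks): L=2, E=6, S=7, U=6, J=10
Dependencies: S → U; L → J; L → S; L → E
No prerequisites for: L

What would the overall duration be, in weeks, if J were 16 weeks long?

18

Baseline: L→S→U = 2+7+6 = 15 → 15 weeks.
J has 3 weeks of float (longest path through it is 12).
The binding chain switches to L→J = 2+16 = 18; finish 18 weeks.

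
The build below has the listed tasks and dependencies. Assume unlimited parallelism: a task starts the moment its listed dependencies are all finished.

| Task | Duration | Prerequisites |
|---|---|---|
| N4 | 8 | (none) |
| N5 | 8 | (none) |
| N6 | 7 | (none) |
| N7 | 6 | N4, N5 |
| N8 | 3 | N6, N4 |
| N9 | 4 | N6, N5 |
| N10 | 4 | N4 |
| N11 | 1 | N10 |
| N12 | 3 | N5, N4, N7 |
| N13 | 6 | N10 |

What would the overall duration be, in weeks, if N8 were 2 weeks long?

18

Critical path before the change: N4→N10→N13 = 8+4+6 = 18 giving 18 weeks.
The longest path through N8 is only 11 weeks, so N8 has float 7.
The critical path is still N4→N10→N13; finish is now 18 weeks.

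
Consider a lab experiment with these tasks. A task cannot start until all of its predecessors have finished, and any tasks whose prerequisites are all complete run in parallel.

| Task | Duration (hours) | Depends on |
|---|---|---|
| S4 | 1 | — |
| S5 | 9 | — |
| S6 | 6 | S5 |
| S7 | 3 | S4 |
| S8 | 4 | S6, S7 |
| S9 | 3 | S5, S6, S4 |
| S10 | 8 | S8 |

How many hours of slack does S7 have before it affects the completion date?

11

The longest chain is S5→S6→S8→S10 = 9+6+4+8 = 27; overall finish 27 hours.
S7 finishes as early as 4 and must finish by 15.
So S7 can slip 15 − 4 = 11 hours.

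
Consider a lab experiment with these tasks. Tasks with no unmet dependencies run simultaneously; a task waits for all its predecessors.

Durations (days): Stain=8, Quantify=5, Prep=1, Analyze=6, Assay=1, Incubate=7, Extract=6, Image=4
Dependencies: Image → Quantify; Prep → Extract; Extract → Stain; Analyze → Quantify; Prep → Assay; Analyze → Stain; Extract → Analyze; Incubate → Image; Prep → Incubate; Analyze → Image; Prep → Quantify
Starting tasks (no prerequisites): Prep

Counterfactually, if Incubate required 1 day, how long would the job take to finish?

Baseline: Prep→Extract→Analyze→Image→Quantify = 1+6+6+4+5 = 22 → 22 days.
Incubate is off the critical path — its longest chain is 17 days, giving 5 of slack.
That remains the longest chain; total 22 days.

22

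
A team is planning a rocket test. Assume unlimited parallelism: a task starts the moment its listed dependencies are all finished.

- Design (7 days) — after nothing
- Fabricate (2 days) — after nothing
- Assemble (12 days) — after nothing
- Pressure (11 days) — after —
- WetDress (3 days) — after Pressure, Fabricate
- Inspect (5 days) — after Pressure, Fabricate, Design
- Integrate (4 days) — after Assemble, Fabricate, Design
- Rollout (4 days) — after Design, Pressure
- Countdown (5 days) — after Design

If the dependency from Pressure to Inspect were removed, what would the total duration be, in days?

16

Before: longest chain Assemble→Integrate = 12+4 = 16, finish 16.
Without Pressure→Inspect, Inspect's earliest start moves from 11 to 7.
After: Assemble→Integrate = 12+4 = 16 → 16 days.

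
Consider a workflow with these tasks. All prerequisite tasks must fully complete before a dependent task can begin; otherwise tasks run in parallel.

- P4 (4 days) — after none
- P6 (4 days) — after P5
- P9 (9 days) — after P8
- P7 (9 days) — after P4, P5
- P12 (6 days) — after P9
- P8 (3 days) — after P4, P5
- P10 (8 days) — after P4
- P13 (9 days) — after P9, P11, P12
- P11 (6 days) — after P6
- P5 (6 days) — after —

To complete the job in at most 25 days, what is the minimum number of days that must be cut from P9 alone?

Current finish: 33 days; target: 25.
P9 is on every critical path, so each day cut from P9 cuts the finish by one (this holds down to a finish of 25).
Need 33 − 25 = 8 days off P9 → P9 becomes 1 day, finish becomes 25.

8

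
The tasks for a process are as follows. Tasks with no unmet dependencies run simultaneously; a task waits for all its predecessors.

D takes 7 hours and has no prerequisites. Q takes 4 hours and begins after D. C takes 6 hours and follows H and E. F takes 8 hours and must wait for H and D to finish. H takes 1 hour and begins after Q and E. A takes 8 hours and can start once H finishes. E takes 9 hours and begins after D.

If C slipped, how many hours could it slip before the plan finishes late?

2

The longest chain is D→E→H→F = 7+9+1+8 = 25; overall finish 25 hours.
The longest chain containing C totals 23 hours.
So C can slip 25 − 23 = 2 hours.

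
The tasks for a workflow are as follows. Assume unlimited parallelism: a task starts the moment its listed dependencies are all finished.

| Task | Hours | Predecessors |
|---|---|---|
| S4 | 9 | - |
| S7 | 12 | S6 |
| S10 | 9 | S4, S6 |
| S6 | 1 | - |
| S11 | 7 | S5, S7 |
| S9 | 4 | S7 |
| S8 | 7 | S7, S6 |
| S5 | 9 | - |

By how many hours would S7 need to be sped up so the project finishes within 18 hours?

Current finish: 20 hours; target: 18.
S7 is on every critical path, so each hour cut from S7 cuts the finish by one (this holds down to a finish of 18).
Need 20 − 18 = 2 hours off S7 → S7 becomes 10 hours, finish becomes 18.

2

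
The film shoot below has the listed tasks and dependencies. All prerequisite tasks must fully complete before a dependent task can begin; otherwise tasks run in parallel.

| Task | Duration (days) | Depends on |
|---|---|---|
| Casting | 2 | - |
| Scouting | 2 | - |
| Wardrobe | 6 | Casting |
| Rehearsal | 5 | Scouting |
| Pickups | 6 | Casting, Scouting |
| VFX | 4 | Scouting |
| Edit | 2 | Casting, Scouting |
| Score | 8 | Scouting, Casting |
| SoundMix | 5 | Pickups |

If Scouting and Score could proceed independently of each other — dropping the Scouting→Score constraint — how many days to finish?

With the dependency in place, Casting→Pickups→SoundMix = 2+6+5 = 13 sets the finish at 13 days.
Dropping Scouting→Score doesn't change Score's earliest start (2); another predecessor still binds.
New critical path: Casting→Pickups→SoundMix = 2+6+5 = 13 ⇒ 13 days.

13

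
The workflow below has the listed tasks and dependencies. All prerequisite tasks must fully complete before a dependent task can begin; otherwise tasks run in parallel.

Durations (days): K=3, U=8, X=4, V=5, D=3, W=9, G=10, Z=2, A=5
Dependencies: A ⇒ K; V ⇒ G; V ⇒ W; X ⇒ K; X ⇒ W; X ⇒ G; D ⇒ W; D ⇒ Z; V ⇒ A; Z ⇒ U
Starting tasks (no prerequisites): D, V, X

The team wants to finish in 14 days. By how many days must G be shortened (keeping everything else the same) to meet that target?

Current finish: 15 days; target: 14.
G is on every critical path, so each day cut from G cuts the finish by one (this holds down to a finish of 14).
Need 15 − 14 = 1 day off G → G becomes 9 days, finish becomes 14.

1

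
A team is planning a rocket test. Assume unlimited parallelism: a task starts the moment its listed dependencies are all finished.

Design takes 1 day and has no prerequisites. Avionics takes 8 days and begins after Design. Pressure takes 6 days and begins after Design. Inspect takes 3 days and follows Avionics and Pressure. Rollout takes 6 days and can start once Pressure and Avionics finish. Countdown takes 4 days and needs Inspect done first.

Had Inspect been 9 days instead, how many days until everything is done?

22

As given, the longest chain is Design→Avionics→Inspect→Countdown = 1+8+3+4 = 16, so the finish is 16 days.
Since Inspect is critical, the +6 change carries straight to that chain (now 22 days).
The critical path is still Design→Avionics→Inspect→Countdown; finish is now 22 days.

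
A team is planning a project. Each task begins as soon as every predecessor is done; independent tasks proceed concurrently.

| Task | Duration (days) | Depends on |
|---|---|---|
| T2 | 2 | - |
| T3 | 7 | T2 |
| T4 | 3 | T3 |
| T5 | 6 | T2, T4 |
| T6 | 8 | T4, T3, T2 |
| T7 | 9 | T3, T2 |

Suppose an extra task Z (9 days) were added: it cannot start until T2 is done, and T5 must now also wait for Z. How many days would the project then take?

20

Originally the project takes 20 days.
With Z inserted, T5 now waits for max(T2, T4, Z).
New critical path: T2→T3→T4→T6 = 2+7+3+8 = 20 ⇒ 20 days.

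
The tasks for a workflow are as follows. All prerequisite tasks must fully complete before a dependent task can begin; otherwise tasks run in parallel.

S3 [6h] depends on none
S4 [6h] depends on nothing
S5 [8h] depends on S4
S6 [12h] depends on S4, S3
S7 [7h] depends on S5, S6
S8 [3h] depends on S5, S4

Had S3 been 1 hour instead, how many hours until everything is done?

Baseline: S3→S6→S7 = 6+12+7 = 25 → 25 hours.
S3 is on the critical path; changing it to 1 makes that path 20 hours.
The binding chain switches to S4→S6→S7 = 6+12+7 = 25; finish 25 hours.

25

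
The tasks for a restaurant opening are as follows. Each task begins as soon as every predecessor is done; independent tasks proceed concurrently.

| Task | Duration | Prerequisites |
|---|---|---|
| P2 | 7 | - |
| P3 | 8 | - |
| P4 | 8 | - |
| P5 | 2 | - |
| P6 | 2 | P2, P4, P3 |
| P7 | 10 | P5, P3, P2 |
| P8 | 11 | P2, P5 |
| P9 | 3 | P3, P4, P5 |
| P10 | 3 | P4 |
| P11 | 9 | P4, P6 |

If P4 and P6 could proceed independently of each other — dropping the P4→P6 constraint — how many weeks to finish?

With the dependency in place, P3→P6→P11 = 8+2+9 = 19 sets the finish at 19 weeks.
Dropping P4→P6 doesn't change P6's earliest start (8); another predecessor still binds.
After: P3→P6→P11 = 8+2+9 = 19 → 19 weeks.

19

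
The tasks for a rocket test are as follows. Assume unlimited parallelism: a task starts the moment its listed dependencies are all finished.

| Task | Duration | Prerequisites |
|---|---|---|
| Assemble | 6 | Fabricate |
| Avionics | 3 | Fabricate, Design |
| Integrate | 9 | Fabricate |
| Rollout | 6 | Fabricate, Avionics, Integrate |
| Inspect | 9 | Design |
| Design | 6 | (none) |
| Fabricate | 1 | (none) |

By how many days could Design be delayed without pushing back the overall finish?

1

Critical path: Fabricate→Integrate→Rollout = 1+9+6 = 16, so the finish is 16 days.
Design finishes as early as 6 and must finish by 7.
So Design can slip 7 − 6 = 1 day.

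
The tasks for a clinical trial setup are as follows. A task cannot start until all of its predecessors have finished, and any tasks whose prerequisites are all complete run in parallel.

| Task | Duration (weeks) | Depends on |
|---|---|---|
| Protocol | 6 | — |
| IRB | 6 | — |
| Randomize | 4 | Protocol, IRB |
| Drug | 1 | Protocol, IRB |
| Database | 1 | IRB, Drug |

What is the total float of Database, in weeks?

2

Protocol→Randomize = 6+4 = 10 sets the makespan at 10 weeks.
Database finishes as early as 8 and must finish by 10.
Float = 10 − 8 = 2.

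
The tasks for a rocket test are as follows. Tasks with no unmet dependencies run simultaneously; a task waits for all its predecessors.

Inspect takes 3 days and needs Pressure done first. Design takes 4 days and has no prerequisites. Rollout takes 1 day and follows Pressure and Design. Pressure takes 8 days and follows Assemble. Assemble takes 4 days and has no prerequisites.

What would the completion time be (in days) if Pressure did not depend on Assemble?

Before: longest chain Assemble→Pressure→Inspect = 4+8+3 = 15, finish 15.
Without Assemble→Pressure, Pressure's earliest start moves from 4 to 0.
The longest chain is now Pressure→Inspect = 8+3 = 11, so the project takes 11 days.

11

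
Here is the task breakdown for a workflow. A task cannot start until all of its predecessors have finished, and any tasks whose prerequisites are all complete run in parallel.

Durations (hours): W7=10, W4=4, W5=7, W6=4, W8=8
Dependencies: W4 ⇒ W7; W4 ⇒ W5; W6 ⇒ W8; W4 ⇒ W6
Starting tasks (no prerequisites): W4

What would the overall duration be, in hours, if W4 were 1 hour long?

13

The binding path is W4→W6→W8 = 4+4+8 = 16; finish at 16 hours.
W4 is on the critical path; changing it to 1 makes that path 13 hours.
No other chain overtakes it, so the finish is 13 hours.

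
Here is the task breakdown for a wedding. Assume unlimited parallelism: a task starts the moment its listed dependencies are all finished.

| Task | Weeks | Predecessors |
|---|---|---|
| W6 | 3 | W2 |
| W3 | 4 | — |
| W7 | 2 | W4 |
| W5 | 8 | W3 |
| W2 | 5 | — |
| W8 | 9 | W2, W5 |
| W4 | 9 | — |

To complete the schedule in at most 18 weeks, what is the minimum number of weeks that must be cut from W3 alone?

Current finish: 21 weeks; target: 18.
W3 is on every critical path, so each week cut from W3 cuts the finish by one (this holds down to a finish of 18).
Need 21 − 18 = 3 weeks off W3 → W3 becomes 1 week, finish becomes 18.

3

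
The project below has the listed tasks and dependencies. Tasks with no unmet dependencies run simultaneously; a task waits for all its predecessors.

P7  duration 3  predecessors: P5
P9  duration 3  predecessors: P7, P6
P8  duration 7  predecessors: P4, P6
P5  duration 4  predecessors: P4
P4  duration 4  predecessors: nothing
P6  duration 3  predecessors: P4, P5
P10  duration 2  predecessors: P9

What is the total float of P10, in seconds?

2

The longest chain is P4→P5→P6→P8 = 4+4+3+7 = 18; overall finish 18 seconds.
P10 finishes as early as 16 and must finish by 18.
Float = 18 − 16 = 2.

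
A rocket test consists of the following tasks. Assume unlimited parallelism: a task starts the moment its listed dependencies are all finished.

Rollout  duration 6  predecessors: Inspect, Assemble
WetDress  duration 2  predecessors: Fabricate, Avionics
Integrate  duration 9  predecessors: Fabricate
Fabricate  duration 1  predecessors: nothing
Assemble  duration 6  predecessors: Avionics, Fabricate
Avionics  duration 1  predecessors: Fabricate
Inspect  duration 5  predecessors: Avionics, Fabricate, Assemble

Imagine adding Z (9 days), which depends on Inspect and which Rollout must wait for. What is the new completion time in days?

Originally the schedule takes 19 days.
With Z inserted, Rollout now waits for max(Inspect, Assemble, Z).
New critical path: Fabricate→Avionics→Assemble→Inspect→Z→Rollout = 1+1+6+5+9+6 = 28 ⇒ 28 days.

28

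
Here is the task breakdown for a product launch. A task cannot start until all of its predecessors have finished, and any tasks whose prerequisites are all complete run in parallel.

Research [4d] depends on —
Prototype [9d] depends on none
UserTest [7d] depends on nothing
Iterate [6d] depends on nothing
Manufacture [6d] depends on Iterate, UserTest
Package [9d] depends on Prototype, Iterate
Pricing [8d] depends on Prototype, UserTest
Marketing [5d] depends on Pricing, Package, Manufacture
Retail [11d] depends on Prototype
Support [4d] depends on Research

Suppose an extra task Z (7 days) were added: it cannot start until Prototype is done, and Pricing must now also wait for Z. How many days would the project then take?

29

Originally the project takes 23 days.
With Z inserted, Pricing now waits for max(Prototype, UserTest, Z).
New critical path: Prototype→Z→Pricing→Marketing = 9+7+8+5 = 29 ⇒ 29 days.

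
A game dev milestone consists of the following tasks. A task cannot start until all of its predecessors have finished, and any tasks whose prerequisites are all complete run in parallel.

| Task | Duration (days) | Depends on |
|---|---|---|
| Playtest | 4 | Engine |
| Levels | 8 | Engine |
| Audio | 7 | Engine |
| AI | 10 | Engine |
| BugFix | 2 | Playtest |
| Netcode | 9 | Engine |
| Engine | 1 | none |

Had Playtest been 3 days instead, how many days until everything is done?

Actual critical path: Engine→AI = 1+10 = 11 ⇒ 11 days.
The longest path through Playtest is only 7 days, so Playtest has float 4.
The critical path is still Engine→AI; finish is now 11 days.

11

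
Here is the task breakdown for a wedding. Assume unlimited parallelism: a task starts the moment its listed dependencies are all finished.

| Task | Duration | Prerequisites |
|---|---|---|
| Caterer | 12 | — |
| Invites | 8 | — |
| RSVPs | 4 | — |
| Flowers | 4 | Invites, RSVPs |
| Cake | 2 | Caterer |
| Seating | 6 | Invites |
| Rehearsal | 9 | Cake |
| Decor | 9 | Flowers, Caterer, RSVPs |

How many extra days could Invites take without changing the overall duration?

2

The longest chain is Caterer→Cake→Rehearsal = 12+2+9 = 23; overall finish 23 days.
Invites finishes as early as 8 and must finish by 10.
So Invites can slip 10 − 8 = 2 days.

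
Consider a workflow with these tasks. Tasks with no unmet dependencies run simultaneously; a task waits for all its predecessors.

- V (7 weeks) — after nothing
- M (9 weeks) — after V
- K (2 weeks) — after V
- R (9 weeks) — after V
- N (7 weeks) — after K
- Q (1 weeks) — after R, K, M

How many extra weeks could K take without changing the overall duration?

Critical path: V→M→Q = 7+9+1 = 17, so the finish is 17 weeks.
The longest chain containing K totals 16 weeks.
So K can slip 10 − 9 = 1 week.

1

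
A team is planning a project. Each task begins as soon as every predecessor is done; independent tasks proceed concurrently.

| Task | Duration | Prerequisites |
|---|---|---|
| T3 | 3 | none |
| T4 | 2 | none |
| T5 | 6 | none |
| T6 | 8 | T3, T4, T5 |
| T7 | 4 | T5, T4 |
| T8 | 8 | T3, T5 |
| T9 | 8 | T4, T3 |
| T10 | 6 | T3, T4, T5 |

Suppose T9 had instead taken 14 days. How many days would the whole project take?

The binding path is T5→T6 = 6+8 = 14; finish at 14 days.
T9 is off the critical path — its longest chain is 11 days, giving 3 of slack.
Now T3→T9 = 3+14 = 17 is longest, so the finish becomes 17 days.

17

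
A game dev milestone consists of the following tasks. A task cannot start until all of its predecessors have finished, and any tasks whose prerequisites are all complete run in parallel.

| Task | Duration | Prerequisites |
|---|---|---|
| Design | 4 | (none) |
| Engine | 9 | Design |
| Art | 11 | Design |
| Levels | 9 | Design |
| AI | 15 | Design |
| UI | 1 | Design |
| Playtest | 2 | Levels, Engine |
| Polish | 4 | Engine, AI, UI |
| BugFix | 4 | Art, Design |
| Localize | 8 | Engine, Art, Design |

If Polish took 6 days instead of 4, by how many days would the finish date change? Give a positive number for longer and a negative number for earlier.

Baseline: Design→AI→Polish = 4+15+4 = 23 → 23 days.
Polish lies on that path, so at 6 days the path becomes 25 days.
That remains the longest chain; total 25 days.
Change in finish: 25 − 23 = +2 days.

2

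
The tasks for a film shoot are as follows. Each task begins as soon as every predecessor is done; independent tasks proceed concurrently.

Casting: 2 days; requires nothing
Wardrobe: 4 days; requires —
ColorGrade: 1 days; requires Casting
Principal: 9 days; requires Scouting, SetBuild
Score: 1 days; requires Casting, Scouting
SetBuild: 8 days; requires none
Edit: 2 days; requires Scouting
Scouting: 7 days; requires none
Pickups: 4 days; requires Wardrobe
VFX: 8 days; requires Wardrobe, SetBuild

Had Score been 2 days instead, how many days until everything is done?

17

Actual critical path: SetBuild→Principal = 8+9 = 17 ⇒ 17 days.
The longest path through Score is only 8 days, so Score has float 9.
That remains the longest chain; total 17 days.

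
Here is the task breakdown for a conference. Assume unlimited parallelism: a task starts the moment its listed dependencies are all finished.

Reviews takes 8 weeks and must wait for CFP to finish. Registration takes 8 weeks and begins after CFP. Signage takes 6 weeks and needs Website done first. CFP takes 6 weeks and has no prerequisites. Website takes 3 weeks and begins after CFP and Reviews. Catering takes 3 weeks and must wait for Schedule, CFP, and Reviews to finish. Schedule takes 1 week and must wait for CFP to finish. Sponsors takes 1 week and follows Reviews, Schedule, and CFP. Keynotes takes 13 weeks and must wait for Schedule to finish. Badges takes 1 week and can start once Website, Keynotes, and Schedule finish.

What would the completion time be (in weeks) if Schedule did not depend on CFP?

With the dependency in place, CFP→Reviews→Website→Signage = 6+8+3+6 = 23 sets the finish at 23 weeks.
Without CFP→Schedule, Schedule's earliest start moves from 6 to 0.
The longest chain is now CFP→Reviews→Website→Signage = 6+8+3+6 = 23, so the conference takes 23 weeks.

23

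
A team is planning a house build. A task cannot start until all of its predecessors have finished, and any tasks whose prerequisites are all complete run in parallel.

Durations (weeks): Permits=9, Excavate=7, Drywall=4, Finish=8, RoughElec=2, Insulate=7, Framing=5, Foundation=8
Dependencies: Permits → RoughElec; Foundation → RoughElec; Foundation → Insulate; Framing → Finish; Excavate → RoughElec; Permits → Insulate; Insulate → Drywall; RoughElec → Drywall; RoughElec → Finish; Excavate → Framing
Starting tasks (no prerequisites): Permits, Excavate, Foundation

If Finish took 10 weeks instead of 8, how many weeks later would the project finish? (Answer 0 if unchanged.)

2

As given, the longest chain is Excavate→Framing→Finish = 7+5+8 = 20, so the finish is 20 weeks.
Since Finish is critical, the +2 change carries straight to that chain (now 22 weeks).
No other chain overtakes it, so the finish is 22 weeks.
Change in finish: 22 − 20 = +2 weeks.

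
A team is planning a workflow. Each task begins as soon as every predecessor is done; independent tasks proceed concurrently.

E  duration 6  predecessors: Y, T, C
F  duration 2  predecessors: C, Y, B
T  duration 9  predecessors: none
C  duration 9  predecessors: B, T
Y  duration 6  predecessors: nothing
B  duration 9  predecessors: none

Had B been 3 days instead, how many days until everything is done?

24

As given, the longest chain is B→C→E = 9+9+6 = 24, so the finish is 24 days.
Since B is critical, the -6 change carries straight to that chain (now 18 days).
The binding chain switches to T→C→E = 9+9+6 = 24; finish 24 days.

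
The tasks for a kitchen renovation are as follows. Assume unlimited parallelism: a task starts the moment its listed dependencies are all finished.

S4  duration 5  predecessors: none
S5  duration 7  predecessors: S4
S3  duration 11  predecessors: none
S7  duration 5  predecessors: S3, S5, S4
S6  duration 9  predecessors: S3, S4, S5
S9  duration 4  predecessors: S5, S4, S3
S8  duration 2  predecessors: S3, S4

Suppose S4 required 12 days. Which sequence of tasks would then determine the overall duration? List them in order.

Baseline: S4→S5→S6 = 5+7+9 = 21 → 21 days.
Since S4 is critical, the +7 change carries straight to that chain (now 28 days).
The critical path is still S4→S5→S6; finish is now 28 days.

S4, S5, S6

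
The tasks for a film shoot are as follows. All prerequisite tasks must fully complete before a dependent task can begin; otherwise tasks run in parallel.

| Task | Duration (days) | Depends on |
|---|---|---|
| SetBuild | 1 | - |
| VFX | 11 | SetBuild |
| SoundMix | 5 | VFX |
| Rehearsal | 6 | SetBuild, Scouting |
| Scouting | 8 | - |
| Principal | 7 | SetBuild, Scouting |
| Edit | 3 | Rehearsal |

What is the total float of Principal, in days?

2

The longest chain is Scouting→Rehearsal→Edit = 8+6+3 = 17; overall finish 17 days.
The longest chain containing Principal totals 15 days.
So Principal can slip 17 − 15 = 2 days.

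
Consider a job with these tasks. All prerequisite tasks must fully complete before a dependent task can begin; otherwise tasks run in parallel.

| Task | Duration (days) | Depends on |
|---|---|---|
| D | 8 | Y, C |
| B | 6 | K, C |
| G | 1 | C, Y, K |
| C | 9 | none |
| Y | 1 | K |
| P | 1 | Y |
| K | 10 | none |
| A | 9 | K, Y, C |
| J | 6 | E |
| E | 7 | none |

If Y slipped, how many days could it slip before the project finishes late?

K→Y→A = 10+1+9 = 20 sets the makespan at 20 days.
The longest chain containing Y totals 20 days.
Float = 20 − 20 = 0.

0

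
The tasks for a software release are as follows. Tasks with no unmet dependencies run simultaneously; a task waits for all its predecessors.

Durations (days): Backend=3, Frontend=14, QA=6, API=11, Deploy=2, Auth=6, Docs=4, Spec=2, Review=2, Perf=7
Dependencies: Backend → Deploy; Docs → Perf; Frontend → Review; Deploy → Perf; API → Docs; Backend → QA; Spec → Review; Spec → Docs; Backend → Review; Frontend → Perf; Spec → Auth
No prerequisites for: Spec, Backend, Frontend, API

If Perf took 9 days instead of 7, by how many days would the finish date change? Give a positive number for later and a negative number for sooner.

2

Baseline: API→Docs→Perf = 11+4+7 = 22 → 22 days.
Since Perf is critical, the +2 change carries straight to that chain (now 24 days).
No other chain overtakes it, so the finish is 24 days.
Change in finish: 24 − 22 = +2 days.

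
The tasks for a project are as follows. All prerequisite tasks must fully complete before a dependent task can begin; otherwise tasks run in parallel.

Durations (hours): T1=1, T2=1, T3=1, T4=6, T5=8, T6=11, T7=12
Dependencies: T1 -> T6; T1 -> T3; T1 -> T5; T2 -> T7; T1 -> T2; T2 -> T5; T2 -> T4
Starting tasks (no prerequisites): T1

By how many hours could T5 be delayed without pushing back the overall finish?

T1→T2→T7 = 1+1+12 = 14 sets the makespan at 14 hours.
Longest path through T5: 10 hours (earliest finish 10, latest finish 14).
So T5 can slip 14 − 10 = 4 hours.

4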